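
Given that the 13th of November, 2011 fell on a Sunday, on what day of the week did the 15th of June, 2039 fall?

Wednesday

Day-of-year of November 13, 2011: 317.
Day-of-year of June 15, 2039: 166.
2011 has 365 days, so 365 − 317 = 48 days remain in 2011.
Full years 2012–2038: 20 common + 7 leap = 20×365 + 7×366 = 9862 days.
Total: 48 + 9862 + 166 = 10076 days.
10076 mod 7 = 3, so 3 days after Sunday is Wednesday.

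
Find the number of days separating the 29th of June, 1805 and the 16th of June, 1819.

5100

From June 29, 1805 to June 29, 1818: 13 years, of which 3 contain a Feb 29 — 10×365 + 3×366 = 4748 days.
June 1818: 30 − 29 = 1 day remains.
Then 11 full months totalling 335 days.
June 1–16, 1819: 16 days.
Residual: 352 days.
Total: 5100 days.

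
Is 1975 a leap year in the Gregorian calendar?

1975 is not a leap year.

No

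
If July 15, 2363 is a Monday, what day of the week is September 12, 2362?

Wednesday

Count forward from the earlier date (September 12, 2362) to the later (July 15, 2363):
September 2362: 30 − 12 = 18 days remain.
Then 9 full months totalling 273 days.
July 1–15, 2363: 15 days.
Residual: 306 days.
Total: 306 days.
306 mod 7 = 5, so 5 days before Monday is Wednesday.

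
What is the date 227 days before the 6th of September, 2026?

the 22nd of January, 2026

Count 227 days before September 6, 2026:
January 2026: 31 − 22 = 9 days remain.
Then February 2026 (28), March (31), April (30), May (31), June (30), July (31), August (31): 28 + 31 + 30 + 31 + 30 + 31 + 31 = 212 days.
September 1–6, 2026: 6 days.
Total: 9 + 212 + 6 = 227 days.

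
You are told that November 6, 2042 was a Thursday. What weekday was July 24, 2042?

Thursday

Count forward from the earlier date (July 24, 2042) to the later (November 6, 2042):
July 2042: 31 − 24 = 7 days remain.
Then August (31), September (30), October (31): 31 + 30 + 31 = 92 days.
November 1–6, 2042: 6 days.
Total: 7 + 92 + 6 = 105 days.
105 is a multiple of 7, so July 24, 2042 falls on the same weekday: Thursday.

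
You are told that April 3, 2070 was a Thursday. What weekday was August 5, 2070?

Tuesday

April 2070: 30 − 3 = 27 days remain.
Then May (31), June (30), July (31): 31 + 30 + 31 = 92 days.
August 1–5, 2070: 5 days.
Total: 27 + 92 + 5 = 124 days.
124 mod 7 = 5, so 5 days after Thursday is Tuesday.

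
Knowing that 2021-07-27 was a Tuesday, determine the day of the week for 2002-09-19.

Thursday

Count forward from the earlier date (September 19, 2002) to the later (July 27, 2021):
From September 19, 2002 to September 19, 2020: 18 years, of which 5 contain a Feb 29 — 13×365 + 5×366 = 6575 days.
September 2020: 30 − 19 = 11 days remain.
Then 9 full months totalling 273 days.
July 1–27, 2021: 27 days.
Residual: 311 days.
Total: 6886 days.
6886 mod 7 = 5, so 5 days before Tuesday is Thursday.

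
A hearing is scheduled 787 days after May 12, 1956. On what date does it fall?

July 8, 1958

Count 787 days after May 12, 1956:
Day-of-year of May 12, 1956: 133.
Day-of-year of July 8, 1958: 189.
1956 has 366 days, so 366 − 133 = 233 days remain in 1956.
Full years: 1957: 365. Sum = 365.
Total: 233 + 365 + 189 = 787 days.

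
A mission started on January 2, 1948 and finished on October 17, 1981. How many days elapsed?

Day-of-year of January 2, 1948: 2.
Day-of-year of October 17, 1981: 290.
1948 has 366 days, so 366 − 2 = 364 days remain in 1948.
Full years 1949–1980: 24 common + 8 leap = 24×365 + 8×366 = 11688 days.
Total: 364 + 11688 + 290 = 12342 days.

12342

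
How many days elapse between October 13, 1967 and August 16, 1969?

October 13, 1967 → October 13, 1968: 366 days (1968 is a leap year).
October 1968: 31 − 13 = 18 days remain.
Then 9 full months totalling 273 days.
August 1–16, 1969: 16 days.
Residual: 307 days.
Total: 673 days.

673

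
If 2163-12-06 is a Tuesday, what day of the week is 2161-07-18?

Count forward from the earlier date (July 18, 2161) to the later (December 6, 2163):
July 2161: 31 − 18 = 13 days remain.
Then 28 full months totalling 852 days.
December 1–6, 2163: 6 days.
Total: 13 + 852 + 6 = 871 days.
871 mod 7 = 3, so 3 days before Tuesday is Saturday.

Saturday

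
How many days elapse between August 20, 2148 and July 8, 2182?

Day-of-year of August 20, 2148: 233.
Day-of-year of July 8, 2182: 189.
2148 has 366 days, so 366 − 233 = 133 days remain in 2148.
Full years 2149–2181: 25 common + 8 leap = 25×365 + 8×366 = 12053 days.
Total: 133 + 12053 + 189 = 12375 days.

12375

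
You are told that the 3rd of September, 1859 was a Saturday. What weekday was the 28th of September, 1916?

Day-of-year of September 3, 1859: 246.
Day-of-year of September 28, 1916: 272.
1859 has 365 days, so 365 − 246 = 119 days remain in 1859.
Full years 1860–1915: 43 common + 13 leap = 43×365 + 13×366 = 20453 days.
Total: 119 + 20453 + 272 = 20844 days.
20844 mod 7 = 5, so 5 days after Saturday is Thursday.

Thursday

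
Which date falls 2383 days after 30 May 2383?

7 December 2389

Count 2383 days after May 30, 2383:
Day-of-year of May 30, 2383: 150.
Day-of-year of December 7, 2389: 341.
2383 has 365 days, so 365 − 150 = 215 days remain in 2383.
Full years: 2384: 366; 2385: 365; 2386: 365; 2387: 365; 2388: 366. Sum = 1827.
Total: 215 + 1827 + 341 = 2383 days.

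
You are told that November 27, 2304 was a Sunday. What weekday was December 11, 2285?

Friday

Count forward from the earlier date (December 11, 2285) to the later (November 27, 2304):
From December 11, 2285 to December 11, 2303: 18 years, of which 3 contain a Feb 29 — 15×365 + 3×366 = 6573 days.
(2300 is not a leap year (divisible by 100 but not 400).)
December 2303: 31 − 11 = 20 days remain.
Then 10 full months totalling 305 days.
November 1–27, 2304: 27 days.
Residual: 352 days.
Total: 6925 days.
6925 mod 7 = 2, so 2 days before Sunday is Friday.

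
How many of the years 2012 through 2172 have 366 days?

40

Years divisible by 4: 2012, 2016, …, 2172 — 41 in all.
Of these, 2100 is divisible by 100 but not 400, so not leap.
Leap years: 41 − 1 = 40.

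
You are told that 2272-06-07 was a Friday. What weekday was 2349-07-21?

Thursday

From June 7, 2272 to June 7, 2349: 77 years, of which 18 contain a Feb 29 — 59×365 + 18×366 = 28123 days.
(2300 is not a leap year (divisible by 100 but not 400).)
June 2349: 30 − 7 = 23 days remain.
July 1–21, 2349: 21 days.
Residual: 44 days.
Total: 28167 days.
28167 mod 7 = 6, so 6 days after Friday is Thursday.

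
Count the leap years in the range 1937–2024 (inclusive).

22

Years divisible by 4: 1940, 1944, …, 2024 — 22 in all.
2000 is divisible by 400, so still leap.
No century exceptions apply. Count: 22.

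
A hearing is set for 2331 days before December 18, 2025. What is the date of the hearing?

August 1, 2019

Count 2331 days before December 18, 2025:
August 1, 2019 → August 1, 2020: 366 days (2020 is a leap year).
August 1, 2020 → August 1, 2021: 365 days.
August 1, 2021 → August 1, 2022: 365 days.
August 1, 2022 → August 1, 2023: 365 days.
August 1, 2023 → August 1, 2024: 366 days (2024 is a leap year).
August 1, 2024 → August 1, 2025: 365 days.
August 2025: 31 − 1 = 30 days remain.
Then September (30), October (31), November (30): 30 + 31 + 30 = 91 days.
December 1–18, 2025: 18 days.
Residual: 139 days.
Total: 2331 days.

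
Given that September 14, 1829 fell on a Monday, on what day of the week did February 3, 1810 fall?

Count forward from the earlier date (February 3, 1810) to the later (September 14, 1829):
From February 3, 1810 to February 3, 1829: 19 years, of which 5 contain a Feb 29 — 14×365 + 5×366 = 6940 days.
February 1829: 28 − 3 = 25 days remain (1829 is not a leap year, so February has 28 days).
Then March (31), April (30), May (31), June (30), July (31), August (31): 31 + 30 + 31 + 30 + 31 + 31 = 184 days.
September 1–14, 1829: 14 days.
Residual: 223 days.
Total: 7163 days.
7163 mod 7 = 2, so 2 days before Monday is Saturday.

Saturday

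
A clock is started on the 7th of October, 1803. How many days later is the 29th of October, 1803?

22

Within October 1803: 29 − 7 = 22 days.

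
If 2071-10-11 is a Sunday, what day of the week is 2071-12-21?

October 2071: 31 − 11 = 20 days remain.
Then November (30): 30 days.
December 1–21, 2071: 21 days.
Total: 20 + 30 + 21 = 71 days.
71 mod 7 = 1, so 1 day after Sunday is Monday.

Monday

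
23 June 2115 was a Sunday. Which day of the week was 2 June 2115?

Sunday

Count forward from the earlier date (June 2, 2115) to the later (June 23, 2115):
Within June 2115: 23 − 2 = 21 days.
21 is a multiple of 7, so 2 June 2115 falls on the same weekday: Sunday.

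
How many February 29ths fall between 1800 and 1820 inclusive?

Years divisible by 4 in [1800, 1820]: 1800, 1804, 1808, 1812, 1816, 1820.
Of these, 1800 is divisible by 100 but not 400, so not leap.
Leap years: 6 − 1 = 5.

5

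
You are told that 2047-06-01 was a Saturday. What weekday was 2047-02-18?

Count forward from the earlier date (February 18, 2047) to the later (June 1, 2047):
February 2047: 28 − 18 = 10 days remain (2047 is not a leap year, so February has 28 days).
Then March (31), April (30), May (31): 31 + 30 + 31 = 92 days.
June 1, 2047: 1 day.
Total: 10 + 92 + 1 = 103 days.
103 mod 7 = 5, so 5 days before Saturday is Monday.

Monday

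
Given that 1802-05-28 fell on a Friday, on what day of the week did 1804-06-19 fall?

May 1802: 31 − 28 = 3 days remain.
Then 24 full months totalling 731 days.
June 1–19, 1804: 19 days.
Total: 3 + 731 + 19 = 753 days.
753 mod 7 = 4, so 4 days after Friday is Tuesday.

Tuesday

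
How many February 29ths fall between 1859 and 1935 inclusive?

18

Years divisible by 4: 1860, 1864, …, 1932 — 19 in all.
Of these, 1900 is divisible by 100 but not 400, so not leap.
Leap years: 19 − 1 = 18.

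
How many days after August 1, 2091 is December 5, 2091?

126

August 2091: 31 − 1 = 30 days remain.
Then September (30), October (31), November (30): 30 + 31 + 30 = 91 days.
December 1–5, 2091: 5 days.
Total: 30 + 91 + 5 = 126 days.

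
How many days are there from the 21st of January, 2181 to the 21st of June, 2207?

9646

From January 21, 2181 to January 21, 2207: 26 years, of which 5 contain a Feb 29 — 21×365 + 5×366 = 9495 days.
(2200 is not a leap year (divisible by 100 but not 400).)
January 2207: 31 − 21 = 10 days remain.
Then February 2207 (28), March (31), April (30), May (31): 28 + 31 + 30 + 31 = 120 days.
June 1–21, 2207: 21 days.
Residual: 151 days.
Total: 9646 days.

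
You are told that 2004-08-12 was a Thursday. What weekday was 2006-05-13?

Saturday

August 2004: 31 − 12 = 19 days remain.
Then 20 full months totalling 607 days.
May 1–13, 2006: 13 days.
Total: 19 + 607 + 13 = 639 days.
639 mod 7 = 2, so 2 days after Thursday is Saturday.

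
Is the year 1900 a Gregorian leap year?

1900 is not a leap year (divisible by 100 but not 400).

No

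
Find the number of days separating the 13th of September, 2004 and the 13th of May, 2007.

972

September 13, 2004 → September 13, 2005: 365 days.
September 13, 2005 → September 13, 2006: 365 days.
September 2006: 30 − 13 = 17 days remain.
Then October (31), November (30), December (31), January (31), February 2007 (28), March (31), April (30): 31 + 30 + 31 + 31 + 28 + 31 + 30 = 212 days.
May 1–13, 2007: 13 days.
Residual: 242 days.
Total: 972 days.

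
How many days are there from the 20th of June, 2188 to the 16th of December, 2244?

20632

Day-of-year of June 20, 2188: 172.
Day-of-year of December 16, 2244: 351.
2188 has 366 days, so 366 − 172 = 194 days remain in 2188.
Full years 2189–2243: 43 common + 12 leap = 43×365 + 12×366 = 20087 days.
Total: 194 + 20087 + 351 = 20632 days.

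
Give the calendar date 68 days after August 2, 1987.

October 9, 1987

Count 68 days after August 2, 1987:
August 1987: 31 − 2 = 29 days remain.
Then September (30): 30 days.
October 1–9, 1987: 9 days.
Total: 29 + 30 + 9 = 68 days.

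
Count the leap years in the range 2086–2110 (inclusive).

Years divisible by 4 in [2086, 2110]: 2088, 2092, 2096, 2100, 2104, 2108.
Of these, 2100 is divisible by 100 but not 400, so not leap.
Leap years: 6 − 1 = 5.

5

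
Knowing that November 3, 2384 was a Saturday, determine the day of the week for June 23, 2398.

From November 3, 2384 to November 3, 2397: 13 years, of which 3 contain a Feb 29 — 10×365 + 3×366 = 4748 days.
November 2397: 30 − 3 = 27 days remain.
Then December (31), January (31), February 2398 (28), March (31), April (30), May (31): 31 + 31 + 28 + 31 + 30 + 31 = 182 days.
June 1–23, 2398: 23 days.
Residual: 232 days.
Total: 4980 days.
4980 mod 7 = 3, so 3 days after Saturday is Tuesday.

Tuesday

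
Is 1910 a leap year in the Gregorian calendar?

1910 is not a leap year.

No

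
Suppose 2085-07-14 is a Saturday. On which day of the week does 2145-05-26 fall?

Wednesday

From July 14, 2085 to July 14, 2144: 59 years, of which 14 contain a Feb 29 — 45×365 + 14×366 = 21549 days.
(2100 is not a leap year (divisible by 100 but not 400).)
July 2144: 31 − 14 = 17 days remain.
Then 9 full months totalling 273 days.
May 1–26, 2145: 26 days.
Residual: 316 days.
Total: 21865 days.
21865 mod 7 = 4, so 4 days after Saturday is Wednesday.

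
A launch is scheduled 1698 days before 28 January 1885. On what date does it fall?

5 June 1880

Count 1698 days before January 28, 1885:
June 5, 1880 → June 5, 1881: 365 days.
June 5, 1881 → June 5, 1882: 365 days.
June 5, 1882 → June 5, 1883: 365 days.
June 5, 1883 → June 5, 1884: 366 days (1884 is a leap year).
June 1884: 30 − 5 = 25 days remain.
Then July (31), August (31), September (30), October (31), November (30), December (31): 31 + 31 + 30 + 31 + 30 + 31 = 184 days.
January 1–28, 1885: 28 days.
Residual: 237 days.
Total: 1698 days.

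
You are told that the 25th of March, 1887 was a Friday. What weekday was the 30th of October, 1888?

March 25, 1887 → March 25, 1888: 366 days (1888 is a leap year).
March 1888: 31 − 25 = 6 days remain.
Then April (30), May (31), June (30), July (31), August (31), September (30): 30 + 31 + 30 + 31 + 31 + 30 = 183 days.
October 1–30, 1888: 30 days.
Residual: 219 days.
Total: 585 days.
585 mod 7 = 4, so 4 days after Friday is Tuesday.

Tuesday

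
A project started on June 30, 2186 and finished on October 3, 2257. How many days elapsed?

26027

Day-of-year of June 30, 2186: 181.
Day-of-year of October 3, 2257: 276.
2186 has 365 days, so 365 − 181 = 184 days remain in 2186.
Full years 2187–2256: 53 common + 17 leap = 53×365 + 17×366 = 25567 days.
Total: 184 + 25567 + 276 = 26027 days.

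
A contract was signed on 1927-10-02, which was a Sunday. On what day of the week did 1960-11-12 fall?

From October 2, 1927 to October 2, 1960: 33 years, of which 9 contain a Feb 29 — 24×365 + 9×366 = 12054 days.
October 1960: 31 − 2 = 29 days remain.
November 1–12, 1960: 12 days.
Residual: 41 days.
Total: 12095 days.
12095 mod 7 = 6, so 6 days after Sunday is Saturday.

Saturday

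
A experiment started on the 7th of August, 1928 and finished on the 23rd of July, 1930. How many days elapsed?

Day-of-year of August 7, 1928: 220.
Day-of-year of July 23, 1930: 204.
1928 has 366 days, so 366 − 220 = 146 days remain in 1928.
Full years: 1929: 365. Sum = 365.
Total: 146 + 365 + 204 = 715 days.

715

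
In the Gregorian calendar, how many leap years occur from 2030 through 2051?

Years divisible by 4 in [2030, 2051]: 2032, 2036, 2040, 2044, 2048.
No century exceptions apply. Count: 5.

5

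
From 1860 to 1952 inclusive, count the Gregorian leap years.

23

Years divisible by 4: 1860, 1864, …, 1952 — 24 in all.
Of these, 1900 is divisible by 100 but not 400, so not leap.
Leap years: 24 − 1 = 23.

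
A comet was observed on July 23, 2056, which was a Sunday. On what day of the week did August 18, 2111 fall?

Tuesday

Day-of-year of July 23, 2056: 205.
Day-of-year of August 18, 2111: 230.
2056 has 366 days, so 366 − 205 = 161 days remain in 2056.
Full years 2057–2110: 42 common + 12 leap = 42×365 + 12×366 = 19722 days.
Total: 161 + 19722 + 230 = 20113 days.
20113 mod 7 = 2, so 2 days after Sunday is Tuesday.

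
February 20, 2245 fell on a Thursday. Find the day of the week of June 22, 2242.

Count forward from the earlier date (June 22, 2242) to the later (February 20, 2245):
June 22, 2242 → June 22, 2243: 365 days.
June 22, 2243 → June 22, 2244: 366 days (2244 is a leap year).
June 2244: 30 − 22 = 8 days remain.
Then July (31), August (31), September (30), October (31), November (30), December (31), January (31): 31 + 31 + 30 + 31 + 30 + 31 + 31 = 215 days.
February 1–20, 2245: 20 days (2245 is not a leap year).
Residual: 243 days.
Total: 974 days.
974 mod 7 = 1, so 1 day before Thursday is Wednesday.

Wednesday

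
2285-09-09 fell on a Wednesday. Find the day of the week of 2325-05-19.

Tuesday

Day-of-year of September 9, 2285: 252.
Day-of-year of May 19, 2325: 139.
2285 has 365 days, so 365 − 252 = 113 days remain in 2285.
Full years 2286–2324: 30 common + 9 leap = 30×365 + 9×366 = 14244 days.
Total: 113 + 14244 + 139 = 14496 days.
14496 mod 7 = 6, so 6 days after Wednesday is Tuesday.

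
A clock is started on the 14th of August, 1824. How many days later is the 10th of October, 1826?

August 1824: 31 − 14 = 17 days remain.
Then 25 full months totalling 760 days.
October 1–10, 1826: 10 days.
Total: 17 + 760 + 10 = 787 days.

787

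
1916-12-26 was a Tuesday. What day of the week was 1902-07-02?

Count forward from the earlier date (July 2, 1902) to the later (December 26, 1916):
From July 2, 1902 to July 2, 1916: 14 years, of which 4 contain a Feb 29 — 10×365 + 4×366 = 5114 days.
July 1916: 31 − 2 = 29 days remain.
Then August (31), September (30), October (31), November (30): 31 + 30 + 31 + 30 = 122 days.
December 1–26, 1916: 26 days.
Residual: 177 days.
Total: 5291 days.
5291 mod 7 = 6, so 6 days before Tuesday is Wednesday.

Wednesday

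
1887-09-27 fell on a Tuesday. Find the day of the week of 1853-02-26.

Count forward from the earlier date (February 26, 1853) to the later (September 27, 1887):
From February 26, 1853 to February 26, 1887: 34 years, of which 8 contain a Feb 29 — 26×365 + 8×366 = 12418 days.
February 1887: 28 − 26 = 2 days remain (1887 is not a leap year, so February has 28 days).
Then March (31), April (30), May (31), June (30), July (31), August (31): 31 + 30 + 31 + 30 + 31 + 31 = 184 days.
September 1–27, 1887: 27 days.
Residual: 213 days.
Total: 12631 days.
12631 mod 7 = 3, so 3 days before Tuesday is Saturday.

Saturday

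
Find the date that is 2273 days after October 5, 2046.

December 25, 2052

Count 2273 days after October 5, 2046:
Day-of-year of October 5, 2046: 278.
Day-of-year of December 25, 2052: 360.
2046 has 365 days, so 365 − 278 = 87 days remain in 2046.
Full years: 2047: 365; 2048: 366; 2049: 365; 2050: 365; 2051: 365. Sum = 1826.
Total: 87 + 1826 + 360 = 2273 days.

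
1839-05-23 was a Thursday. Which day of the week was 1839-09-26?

Thursday

May 1839: 31 − 23 = 8 days remain.
Then June (30), July (31), August (31): 30 + 31 + 31 = 92 days.
September 1–26, 1839: 26 days.
Total: 8 + 92 + 26 = 126 days.
126 is a multiple of 7, so 1839-09-26 falls on the same weekday: Thursday.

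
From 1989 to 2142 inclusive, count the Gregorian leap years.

Years divisible by 4: 1992, 1996, …, 2140 — 38 in all.
Of these, 2100 is divisible by 100 but not 400, so not leap.
2000 is divisible by 400, so still leap.
Leap years: 38 − 1 = 37.

37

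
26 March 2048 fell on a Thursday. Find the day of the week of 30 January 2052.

Day-of-year of March 26, 2048: 86.
Day-of-year of January 30, 2052: 30.
2048 has 366 days, so 366 − 86 = 280 days remain in 2048.
Full years: 2049: 365; 2050: 365; 2051: 365. Sum = 1095.
Total: 280 + 1095 + 30 = 1405 days.
1405 mod 7 = 5, so 5 days after Thursday is Tuesday.

Tuesday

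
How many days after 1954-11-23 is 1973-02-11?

Day-of-year of November 23, 1954: 327.
Day-of-year of February 11, 1973: 42.
1954 has 365 days, so 365 − 327 = 38 days remain in 1954.
Full years 1955–1972: 13 common + 5 leap = 13×365 + 5×366 = 6575 days.
Total: 38 + 6575 + 42 = 6655 days.

6655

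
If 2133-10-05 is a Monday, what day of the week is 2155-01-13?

Day-of-year of October 5, 2133: 278.
Day-of-year of January 13, 2155: 13.
2133 has 365 days, so 365 − 278 = 87 days remain in 2133.
Full years 2134–2154: 16 common + 5 leap = 16×365 + 5×366 = 7670 days.
Total: 87 + 7670 + 13 = 7770 days.
7770 is a multiple of 7, so 2155-01-13 falls on the same weekday: Monday.

Monday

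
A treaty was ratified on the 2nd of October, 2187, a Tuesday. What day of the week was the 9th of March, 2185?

Wednesday

Count forward from the earlier date (March 9, 2185) to the later (October 2, 2187):
Day-of-year of March 9, 2185: 68.
Day-of-year of October 2, 2187: 275.
2185 has 365 days, so 365 − 68 = 297 days remain in 2185.
Full years: 2186: 365. Sum = 365.
Total: 297 + 365 + 275 = 937 days.
937 mod 7 = 6, so 6 days before Tuesday is Wednesday.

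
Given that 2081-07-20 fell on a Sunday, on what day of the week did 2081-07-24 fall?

Within July 2081: 24 − 20 = 4 days.
4 mod 7 = 4, so 4 days after Sunday is Thursday.

Thursday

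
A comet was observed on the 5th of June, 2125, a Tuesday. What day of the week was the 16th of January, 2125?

Tuesday

Count forward from the earlier date (January 16, 2125) to the later (June 5, 2125):
January 2125: 31 − 16 = 15 days remain.
Then February 2125 (28), March (31), April (30), May (31): 28 + 31 + 30 + 31 = 120 days.
June 1–5, 2125: 5 days.
Total: 15 + 120 + 5 = 140 days.
140 is a multiple of 7, so the 16th of January, 2125 falls on the same weekday: Tuesday.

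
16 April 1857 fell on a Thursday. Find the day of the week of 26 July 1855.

Count forward from the earlier date (July 26, 1855) to the later (April 16, 1857):
Day-of-year of July 26, 1855: 207.
Day-of-year of April 16, 1857: 106.
1855 has 365 days, so 365 − 207 = 158 days remain in 1855.
Full years: 1856: 366. Sum = 366.
Total: 158 + 366 + 106 = 630 days.
630 is a multiple of 7, so 26 July 1855 falls on the same weekday: Thursday.

Thursday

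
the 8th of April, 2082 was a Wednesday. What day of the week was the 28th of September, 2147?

From April 8, 2082 to April 8, 2147: 65 years, of which 15 contain a Feb 29 — 50×365 + 15×366 = 23740 days.
(2100 is not a leap year (divisible by 100 but not 400).)
April 2147: 30 − 8 = 22 days remain.
Then May (31), June (30), July (31), August (31): 31 + 30 + 31 + 31 = 123 days.
September 1–28, 2147: 28 days.
Residual: 173 days.
Total: 23913 days.
23913 mod 7 = 1, so 1 day after Wednesday is Thursday.

Thursday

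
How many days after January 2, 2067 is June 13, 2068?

528

Day-of-year of January 2, 2067: 2.
Day-of-year of June 13, 2068: 165.
2067 has 365 days, so 365 − 2 = 363 days remain in 2067.
Total: 363 + 165 = 528 days.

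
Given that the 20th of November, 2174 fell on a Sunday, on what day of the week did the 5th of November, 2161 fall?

Thursday

Count forward from the earlier date (November 5, 2161) to the later (November 20, 2174):
From November 5, 2161 to November 5, 2174: 13 years, of which 3 contain a Feb 29 — 10×365 + 3×366 = 4748 days.
Within November 2174: 20 − 5 = 15 days.
Total: 4763 days.
4763 mod 7 = 3, so 3 days before Sunday is Thursday.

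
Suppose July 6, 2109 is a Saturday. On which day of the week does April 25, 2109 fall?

Count forward from the earlier date (April 25, 2109) to the later (July 6, 2109):
April 2109: 30 − 25 = 5 days remain.
Then May (31), June (30): 31 + 30 = 61 days.
July 1–6, 2109: 6 days.
Total: 5 + 61 + 6 = 72 days.
72 mod 7 = 2, so 2 days before Saturday is Thursday.

Thursday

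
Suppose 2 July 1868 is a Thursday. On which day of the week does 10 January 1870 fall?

Monday

July 2, 1868 → July 2, 1869: 365 days.
July 1869: 31 − 2 = 29 days remain.
Then August (31), September (30), October (31), November (30), December (31): 31 + 30 + 31 + 30 + 31 = 153 days.
January 1–10, 1870: 10 days.
Residual: 192 days.
Total: 557 days.
557 mod 7 = 4, so 4 days after Thursday is Monday.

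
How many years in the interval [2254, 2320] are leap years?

16

Years divisible by 4: 2256, 2260, …, 2320 — 17 in all.
Of these, 2300 is divisible by 100 but not 400, so not leap.
Leap years: 17 − 1 = 16.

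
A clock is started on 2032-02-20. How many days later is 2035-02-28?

1104

February 20, 2032 → February 20, 2033: 366 days (2032 is a leap year).
February 20, 2033 → February 20, 2034: 365 days.
February 20, 2034 → February 20, 2035: 365 days.
Within February 2035: 28 − 20 = 8 days.
Total: 1104 days.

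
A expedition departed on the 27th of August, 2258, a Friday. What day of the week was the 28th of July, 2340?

Sunday

Day-of-year of August 27, 2258: 239.
Day-of-year of July 28, 2340: 210.
2258 has 365 days, so 365 − 239 = 126 days remain in 2258.
Full years 2259–2339: 62 common + 19 leap = 62×365 + 19×366 = 29584 days.
Total: 126 + 29584 + 210 = 29920 days.
29920 mod 7 = 2, so 2 days after Friday is Sunday.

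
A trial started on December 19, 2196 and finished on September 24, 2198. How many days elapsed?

644

Day-of-year of December 19, 2196: 354.
Day-of-year of September 24, 2198: 267.
2196 has 366 days, so 366 − 354 = 12 days remain in 2196.
Full years: 2197: 365. Sum = 365.
Total: 12 + 365 + 267 = 644 days.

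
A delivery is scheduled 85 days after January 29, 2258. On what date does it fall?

April 24, 2258

Count 85 days after January 29, 2258:
January 2258: 31 − 29 = 2 days remain.
Then February 2258 (28), March (31): 28 + 31 = 59 days.
April 1–24, 2258: 24 days.
Total: 2 + 59 + 24 = 85 days.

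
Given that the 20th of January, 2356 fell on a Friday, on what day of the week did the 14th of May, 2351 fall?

Monday

Count forward from the earlier date (May 14, 2351) to the later (January 20, 2356):
Day-of-year of May 14, 2351: 134.
Day-of-year of January 20, 2356: 20.
2351 has 365 days, so 365 − 134 = 231 days remain in 2351.
Full years: 2352: 366; 2353: 365; 2354: 365; 2355: 365. Sum = 1461.
Total: 231 + 1461 + 20 = 1712 days.
1712 mod 7 = 4, so 4 days before Friday is Monday.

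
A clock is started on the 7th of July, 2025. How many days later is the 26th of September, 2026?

446

Day-of-year of July 7, 2025: 188.
Day-of-year of September 26, 2026: 269.
2025 has 365 days, so 365 − 188 = 177 days remain in 2025.
Total: 177 + 269 = 446 days.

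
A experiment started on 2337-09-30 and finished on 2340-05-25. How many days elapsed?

968

September 30, 2337 → September 30, 2338: 365 days.
September 30, 2338 → September 30, 2339: 365 days.
September 2339: 30 − 30 = 0 days remain.
Then October (31), November (30), December (31), January (31), February 2340 (29), March (31), April (30): 31 + 30 + 31 + 31 + 29 + 31 + 30 = 213 days.
May 1–25, 2340: 25 days.
Residual: 238 days.
Total: 968 days.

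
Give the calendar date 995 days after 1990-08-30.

1993-05-21

Count 995 days after August 30, 1990:
Day-of-year of August 30, 1990: 242.
Day-of-year of May 21, 1993: 141.
1990 has 365 days, so 365 − 242 = 123 days remain in 1990.
Full years: 1991: 365; 1992: 366. Sum = 731.
Total: 123 + 731 + 141 = 995 days.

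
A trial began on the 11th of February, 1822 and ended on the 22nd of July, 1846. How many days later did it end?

8927

Day-of-year of February 11, 1822: 42.
Day-of-year of July 22, 1846: 203.
1822 has 365 days, so 365 − 42 = 323 days remain in 1822.
Full years 1823–1845: 17 common + 6 leap = 17×365 + 6×366 = 8401 days.
Total: 323 + 8401 + 203 = 8927 days.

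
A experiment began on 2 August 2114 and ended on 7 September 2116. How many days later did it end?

August 2114: 31 − 2 = 29 days remain.
Then 24 full months totalling 731 days.
September 1–7, 2116: 7 days.
Total: 29 + 731 + 7 = 767 days.

767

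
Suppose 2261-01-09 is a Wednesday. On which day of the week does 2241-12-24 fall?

Friday

Count forward from the earlier date (December 24, 2241) to the later (January 9, 2261):
From December 24, 2241 to December 24, 2260: 19 years, of which 5 contain a Feb 29 — 14×365 + 5×366 = 6940 days.
December 2260: 31 − 24 = 7 days remain.
January 1–9, 2261: 9 days.
Residual: 16 days.
Total: 6956 days.
6956 mod 7 = 5, so 5 days before Wednesday is Friday.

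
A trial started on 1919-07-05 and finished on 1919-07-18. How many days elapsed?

Within July 1919: 18 − 5 = 13 days.

13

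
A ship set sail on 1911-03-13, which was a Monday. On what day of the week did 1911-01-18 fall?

Count forward from the earlier date (January 18, 1911) to the later (March 13, 1911):
January 1911: 31 − 18 = 13 days remain.
Then February 1911 (28): 28 days.
March 1–13, 1911: 13 days.
Total: 13 + 28 + 13 = 54 days.
54 mod 7 = 5, so 5 days before Monday is Wednesday.

Wednesday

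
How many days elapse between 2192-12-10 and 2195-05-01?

872

December 10, 2192 → December 10, 2193: 365 days.
December 10, 2193 → December 10, 2194: 365 days.
December 2194: 31 − 10 = 21 days remain.
Then January (31), February 2195 (28), March (31), April (30): 31 + 28 + 31 + 30 = 120 days.
May 1, 2195: 1 day.
Residual: 142 days.
Total: 872 days.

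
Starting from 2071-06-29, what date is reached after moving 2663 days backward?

2064-03-14

Count 2663 days before June 29, 2071:
From March 14, 2064 to March 14, 2071: 7 years, of which 1 contains a Feb 29 — 6×365 + 1×366 = 2556 days.
March 2071: 31 − 14 = 17 days remain.
Then April (30), May (31): 30 + 31 = 61 days.
June 1–29, 2071: 29 days.
Residual: 107 days.
Total: 2663 days.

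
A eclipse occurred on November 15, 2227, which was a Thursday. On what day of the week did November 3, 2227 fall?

Count forward from the earlier date (November 3, 2227) to the later (November 15, 2227):
Within November 2227: 15 − 3 = 12 days.
12 mod 7 = 5, so 5 days before Thursday is Saturday.

Saturday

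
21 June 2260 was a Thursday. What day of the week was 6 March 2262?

June 2260: 30 − 21 = 9 days remain.
Then 20 full months totalling 608 days.
March 1–6, 2262: 6 days.
Total: 9 + 608 + 6 = 623 days.
623 is a multiple of 7, so 6 March 2262 falls on the same weekday: Thursday.

Thursday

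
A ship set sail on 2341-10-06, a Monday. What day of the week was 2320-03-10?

Count forward from the earlier date (March 10, 2320) to the later (October 6, 2341):
Day-of-year of March 10, 2320: 70.
Day-of-year of October 6, 2341: 279.
2320 has 366 days, so 366 − 70 = 296 days remain in 2320.
Full years 2321–2340: 15 common + 5 leap = 15×365 + 5×366 = 7305 days.
Total: 296 + 7305 + 279 = 7880 days.
7880 mod 7 = 5, so 5 days before Monday is Wednesday.

Wednesday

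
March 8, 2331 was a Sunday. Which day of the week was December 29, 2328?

Saturday

Count forward from the earlier date (December 29, 2328) to the later (March 8, 2331):
Day-of-year of December 29, 2328: 364.
Day-of-year of March 8, 2331: 67.
2328 has 366 days, so 366 − 364 = 2 days remain in 2328.
Full years: 2329: 365; 2330: 365. Sum = 730.
Total: 2 + 730 + 67 = 799 days.
799 mod 7 = 1, so 1 day before Sunday is Saturday.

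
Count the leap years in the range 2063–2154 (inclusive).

Years divisible by 4: 2064, 2068, …, 2152 — 23 in all.
Of these, 2100 is divisible by 100 but not 400, so not leap.
Leap years: 23 − 1 = 22.

22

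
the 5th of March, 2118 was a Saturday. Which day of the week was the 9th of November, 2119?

Thursday

Day-of-year of March 5, 2118: 64.
Day-of-year of November 9, 2119: 313.
2118 has 365 days, so 365 − 64 = 301 days remain in 2118.
Total: 301 + 313 = 614 days.
614 mod 7 = 5, so 5 days after Saturday is Thursday.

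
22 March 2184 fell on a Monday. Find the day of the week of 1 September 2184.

March 2184: 31 − 22 = 9 days remain.
Then April (30), May (31), June (30), July (31), August (31): 30 + 31 + 30 + 31 + 31 = 153 days.
September 1, 2184: 1 day.
Total: 9 + 153 + 1 = 163 days.
163 mod 7 = 2, so 2 days after Monday is Wednesday.

Wednesday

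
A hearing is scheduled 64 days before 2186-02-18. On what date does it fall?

2185-12-16

Count 64 days before February 18, 2186:
December 2185: 31 − 16 = 15 days remain.
Then January (31): 31 days.
February 1–18, 2186: 18 days (2186 is not a leap year).
Total: 15 + 31 + 18 = 64 days.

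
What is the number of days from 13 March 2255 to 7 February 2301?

16767

Day-of-year of March 13, 2255: 72.
Day-of-year of February 7, 2301: 38.
2255 has 365 days, so 365 − 72 = 293 days remain in 2255.
Full years 2256–2300: 34 common + 11 leap = 34×365 + 11×366 = 16436 days.
Total: 293 + 16436 + 38 = 16767 days.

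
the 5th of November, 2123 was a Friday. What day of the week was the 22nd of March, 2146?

Tuesday

From November 5, 2123 to November 5, 2145: 22 years, of which 6 contain a Feb 29 — 16×365 + 6×366 = 8036 days.
November 2145: 30 − 5 = 25 days remain.
Then December (31), January (31), February 2146 (28): 31 + 31 + 28 = 90 days.
March 1–22, 2146: 22 days.
Residual: 137 days.
Total: 8173 days.
8173 mod 7 = 4, so 4 days after Friday is Tuesday.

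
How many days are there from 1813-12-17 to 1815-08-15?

December 1813: 31 − 17 = 14 days remain.
Then 19 full months totalling 577 days.
August 1–15, 1815: 15 days.
Total: 14 + 577 + 15 = 606 days.

606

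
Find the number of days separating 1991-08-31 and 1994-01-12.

August 31, 1991 → August 31, 1992: 366 days (1992 is a leap year).
August 31, 1992 → August 31, 1993: 365 days.
August 1993: 31 − 31 = 0 days remain.
Then September (30), October (31), November (30), December (31): 30 + 31 + 30 + 31 = 122 days.
January 1–12, 1994: 12 days.
Residual: 134 days.
Total: 865 days.

865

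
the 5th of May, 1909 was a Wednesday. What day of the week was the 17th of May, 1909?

Monday

Within May 1909: 17 − 5 = 12 days.
12 mod 7 = 5, so 5 days after Wednesday is Monday.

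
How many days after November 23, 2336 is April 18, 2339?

Day-of-year of November 23, 2336: 328.
Day-of-year of April 18, 2339: 108.
2336 has 366 days, so 366 − 328 = 38 days remain in 2336.
Full years: 2337: 365; 2338: 365. Sum = 730.
Total: 38 + 730 + 108 = 876 days.

876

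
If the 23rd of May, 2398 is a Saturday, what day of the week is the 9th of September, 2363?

Count forward from the earlier date (September 9, 2363) to the later (May 23, 2398):
Day-of-year of September 9, 2363: 252.
Day-of-year of May 23, 2398: 143.
2363 has 365 days, so 365 − 252 = 113 days remain in 2363.
Full years 2364–2397: 25 common + 9 leap = 25×365 + 9×366 = 12419 days.
Total: 113 + 12419 + 143 = 12675 days.
12675 mod 7 = 5, so 5 days before Saturday is Monday.

Monday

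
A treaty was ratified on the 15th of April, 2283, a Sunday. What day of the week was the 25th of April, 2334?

Wednesday

Day-of-year of April 15, 2283: 105.
Day-of-year of April 25, 2334: 115.
2283 has 365 days, so 365 − 105 = 260 days remain in 2283.
Full years 2284–2333: 38 common + 12 leap = 38×365 + 12×366 = 18262 days.
Total: 260 + 18262 + 115 = 18637 days.
18637 mod 7 = 3, so 3 days after Sunday is Wednesday.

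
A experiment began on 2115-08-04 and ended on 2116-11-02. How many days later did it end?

456

August 2115: 31 − 4 = 27 days remain.
Then 14 full months totalling 427 days.
November 1–2, 2116: 2 days.
Total: 27 + 427 + 2 = 456 days.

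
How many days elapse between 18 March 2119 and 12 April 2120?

391

March 2119: 31 − 18 = 13 days remain.
Then 12 full months totalling 366 days.
April 1–12, 2120: 12 days.
Total: 13 + 366 + 12 = 391 days.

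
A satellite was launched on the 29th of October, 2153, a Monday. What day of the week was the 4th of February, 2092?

Count forward from the earlier date (February 4, 2092) to the later (October 29, 2153):
From February 4, 2092 to February 4, 2153: 61 years, of which 15 contain a Feb 29 — 46×365 + 15×366 = 22280 days.
(2100 is not a leap year (divisible by 100 but not 400).)
February 2153: 28 − 4 = 24 days remain (2153 is not a leap year, so February has 28 days).
Then March (31), April (30), May (31), June (30), July (31), August (31), September (30): 31 + 30 + 31 + 30 + 31 + 31 + 30 = 214 days.
October 1–29, 2153: 29 days.
Residual: 267 days.
Total: 22547 days.
22547 is a multiple of 7, so the 4th of February, 2092 falls on the same weekday: Monday.

Monday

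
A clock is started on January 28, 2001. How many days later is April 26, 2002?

453

Day-of-year of January 28, 2001: 28.
Day-of-year of April 26, 2002: 116.
2001 has 365 days, so 365 − 28 = 337 days remain in 2001.
Total: 337 + 116 = 453 days.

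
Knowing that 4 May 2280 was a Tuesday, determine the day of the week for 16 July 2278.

Tuesday

Count forward from the earlier date (July 16, 2278) to the later (May 4, 2280):
July 2278: 31 − 16 = 15 days remain.
Then 21 full months totalling 639 days.
May 1–4, 2280: 4 days.
Total: 15 + 639 + 4 = 658 days.
658 is a multiple of 7, so 16 July 2278 falls on the same weekday: Tuesday.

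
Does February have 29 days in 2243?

No

2243 is not a leap year.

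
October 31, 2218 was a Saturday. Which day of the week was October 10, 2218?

Saturday

Count forward from the earlier date (October 10, 2218) to the later (October 31, 2218):
Within October 2218: 31 − 10 = 21 days.
21 is a multiple of 7, so October 10, 2218 falls on the same weekday: Saturday.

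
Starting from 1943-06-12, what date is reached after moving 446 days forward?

1944-08-31

Count 446 days after June 12, 1943:
June 1943: 30 − 12 = 18 days remain.
Then 13 full months totalling 397 days.
August 1–31, 1944: 31 days.
Total: 18 + 397 + 31 = 446 days.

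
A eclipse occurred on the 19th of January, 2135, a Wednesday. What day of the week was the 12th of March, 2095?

Count forward from the earlier date (March 12, 2095) to the later (January 19, 2135):
From March 12, 2095 to March 12, 2134: 39 years, of which 9 contain a Feb 29 — 30×365 + 9×366 = 14244 days.
(2100 is not a leap year (divisible by 100 but not 400).)
March 2134: 31 − 12 = 19 days remain.
Then 9 full months totalling 275 days.
January 1–19, 2135: 19 days.
Residual: 313 days.
Total: 14557 days.
14557 mod 7 = 4, so 4 days before Wednesday is Saturday.

Saturday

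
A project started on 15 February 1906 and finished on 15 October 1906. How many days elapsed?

242

February 1906: 28 − 15 = 13 days remain (1906 is not a leap year, so February has 28 days).
Then March (31), April (30), May (31), June (30), July (31), August (31), September (30): 31 + 30 + 31 + 30 + 31 + 31 + 30 = 214 days.
October 1–15, 1906: 15 days.
Total: 13 + 214 + 15 = 242 days.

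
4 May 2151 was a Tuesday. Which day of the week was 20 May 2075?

Count forward from the earlier date (May 20, 2075) to the later (May 4, 2151):
Day-of-year of May 20, 2075: 140.
Day-of-year of May 4, 2151: 124.
2075 has 365 days, so 365 − 140 = 225 days remain in 2075.
Full years 2076–2150: 57 common + 18 leap = 57×365 + 18×366 = 27393 days.
Total: 225 + 27393 + 124 = 27742 days.
27742 mod 7 = 1, so 1 day before Tuesday is Monday.

Monday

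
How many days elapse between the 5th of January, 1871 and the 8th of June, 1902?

From January 5, 1871 to January 5, 1902: 31 years, of which 7 contain a Feb 29 — 24×365 + 7×366 = 11322 days.
(1900 is not a leap year (divisible by 100 but not 400).)
January 1902: 31 − 5 = 26 days remain.
Then February 1902 (28), March (31), April (30), May (31): 28 + 31 + 30 + 31 = 120 days.
June 1–8, 1902: 8 days.
Residual: 154 days.
Total: 11476 days.

11476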